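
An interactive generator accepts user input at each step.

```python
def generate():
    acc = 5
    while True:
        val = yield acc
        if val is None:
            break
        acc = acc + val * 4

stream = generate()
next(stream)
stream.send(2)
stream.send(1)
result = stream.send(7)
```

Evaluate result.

Step 1: next() -> yield acc=5.
Step 2: send(2) -> val=2, acc = 5 + 2*4 = 13, yield 13.
Step 3: send(1) -> val=1, acc = 13 + 1*4 = 17, yield 17.
Step 4: send(7) -> val=7, acc = 17 + 7*4 = 45, yield 45.
Therefore result = 45.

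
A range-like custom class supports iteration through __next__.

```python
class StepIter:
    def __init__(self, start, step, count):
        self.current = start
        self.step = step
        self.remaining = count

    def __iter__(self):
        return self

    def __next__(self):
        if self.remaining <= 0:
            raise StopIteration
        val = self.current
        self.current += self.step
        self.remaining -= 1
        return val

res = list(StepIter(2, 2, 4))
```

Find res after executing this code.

Step 1: StepIter starts at 2, increments by 2, for 4 steps:
  Yield 2, then current += 2
  Yield 4, then current += 2
  Yield 6, then current += 2
  Yield 8, then current += 2
Therefore res = [2, 4, 6, 8].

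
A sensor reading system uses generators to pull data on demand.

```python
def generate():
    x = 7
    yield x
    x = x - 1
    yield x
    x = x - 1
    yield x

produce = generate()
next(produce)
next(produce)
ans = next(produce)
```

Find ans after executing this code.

Step 1: Trace through generator execution:
  Yield 1: x starts at 7, yield 7
  Yield 2: x = 7 - 1 = 6, yield 6
  Yield 3: x = 6 - 1 = 5, yield 5
Step 2: First next() gets 7, second next() gets the second value, third next() yields 5.
Therefore ans = 5.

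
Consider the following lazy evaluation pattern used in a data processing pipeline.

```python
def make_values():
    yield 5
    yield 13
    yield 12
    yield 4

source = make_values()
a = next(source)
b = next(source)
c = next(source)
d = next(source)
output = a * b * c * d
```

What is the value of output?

Step 1: Create generator and consume all values:
  a = next(source) = 5
  b = next(source) = 13
  c = next(source) = 12
  d = next(source) = 4
Step 2: output = 5 * 13 * 12 * 4 = 3120.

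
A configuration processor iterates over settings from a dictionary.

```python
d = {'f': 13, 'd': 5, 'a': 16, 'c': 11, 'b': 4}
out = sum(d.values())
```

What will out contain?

Step 1: d.values() = [13, 5, 16, 11, 4].
Step 2: sum = 49.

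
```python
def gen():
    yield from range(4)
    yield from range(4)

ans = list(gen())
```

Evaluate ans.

Step 1: Trace yields in order:
  yield 0
  yield 1
  yield 2
  yield 3
  yield 0
  yield 1
  yield 2
  yield 3
Therefore ans = [0, 1, 2, 3, 0, 1, 2, 3].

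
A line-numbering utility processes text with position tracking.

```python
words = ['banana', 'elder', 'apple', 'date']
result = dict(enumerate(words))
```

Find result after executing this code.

Step 1: enumerate pairs indices with words:
  0 -> 'banana'
  1 -> 'elder'
  2 -> 'apple'
  3 -> 'date'
Therefore result = {0: 'banana', 1: 'elder', 2: 'apple', 3: 'date'}.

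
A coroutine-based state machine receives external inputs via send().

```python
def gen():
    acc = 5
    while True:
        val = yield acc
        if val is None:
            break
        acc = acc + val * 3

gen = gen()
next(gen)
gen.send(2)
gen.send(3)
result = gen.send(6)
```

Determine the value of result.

Step 1: next() -> yield acc=5.
Step 2: send(2) -> val=2, acc = 5 + 2*3 = 11, yield 11.
Step 3: send(3) -> val=3, acc = 11 + 3*3 = 20, yield 20.
Step 4: send(6) -> val=6, acc = 20 + 6*3 = 38, yield 38.
Therefore result = 38.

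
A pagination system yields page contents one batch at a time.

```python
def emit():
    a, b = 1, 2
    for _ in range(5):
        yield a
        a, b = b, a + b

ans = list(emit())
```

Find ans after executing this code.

Step 1: Fibonacci-like sequence starting with a=1, b=2:
  Iteration 1: yield a=1, then a,b = 2,3
  Iteration 2: yield a=2, then a,b = 3,5
  Iteration 3: yield a=3, then a,b = 5,8
  Iteration 4: yield a=5, then a,b = 8,13
  Iteration 5: yield a=8, then a,b = 13,21
Therefore ans = [1, 2, 3, 5, 8].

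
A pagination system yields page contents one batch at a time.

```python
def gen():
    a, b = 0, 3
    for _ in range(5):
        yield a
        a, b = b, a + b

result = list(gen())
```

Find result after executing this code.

Step 1: Fibonacci-like sequence starting with a=0, b=3:
  Iteration 1: yield a=0, then a,b = 3,3
  Iteration 2: yield a=3, then a,b = 3,6
  Iteration 3: yield a=3, then a,b = 6,9
  Iteration 4: yield a=6, then a,b = 9,15
  Iteration 5: yield a=9, then a,b = 15,24
Therefore result = [0, 3, 3, 6, 9].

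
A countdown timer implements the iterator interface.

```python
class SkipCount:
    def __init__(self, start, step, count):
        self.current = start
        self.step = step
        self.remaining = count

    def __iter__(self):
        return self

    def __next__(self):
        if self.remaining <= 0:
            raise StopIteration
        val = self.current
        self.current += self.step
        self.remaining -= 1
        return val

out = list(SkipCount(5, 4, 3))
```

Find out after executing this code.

Step 1: SkipCount starts at 5, increments by 4, for 3 steps:
  Yield 5, then current += 4
  Yield 9, then current += 4
  Yield 13, then current += 4
Therefore out = [5, 9, 13].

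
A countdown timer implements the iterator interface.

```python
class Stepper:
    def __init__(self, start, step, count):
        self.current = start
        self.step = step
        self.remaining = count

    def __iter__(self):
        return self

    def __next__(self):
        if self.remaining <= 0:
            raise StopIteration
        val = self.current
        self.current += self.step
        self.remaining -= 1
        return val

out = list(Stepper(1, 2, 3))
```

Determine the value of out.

Step 1: Stepper starts at 1, increments by 2, for 3 steps:
  Yield 1, then current += 2
  Yield 3, then current += 2
  Yield 5, then current += 2
Therefore out = [1, 3, 5].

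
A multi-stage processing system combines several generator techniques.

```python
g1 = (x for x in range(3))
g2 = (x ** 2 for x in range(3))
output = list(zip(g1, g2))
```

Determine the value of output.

Step 1: g1 produces [0, 1, 2].
Step 2: g2 produces [0, 1, 4].
Step 3: zip pairs them: [(0, 0), (1, 1), (2, 4)].
Therefore output = [(0, 0), (1, 1), (2, 4)].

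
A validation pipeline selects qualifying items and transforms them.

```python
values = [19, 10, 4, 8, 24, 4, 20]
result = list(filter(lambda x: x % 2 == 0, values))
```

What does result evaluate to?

Step 1: Filter elements divisible by 2:
  19 % 2 = 1: removed
  10 % 2 = 0: kept
  4 % 2 = 0: kept
  8 % 2 = 0: kept
  24 % 2 = 0: kept
  4 % 2 = 0: kept
  20 % 2 = 0: kept
Therefore result = [10, 4, 8, 24, 4, 20].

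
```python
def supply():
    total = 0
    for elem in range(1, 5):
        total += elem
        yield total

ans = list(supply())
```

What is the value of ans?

Step 1: Generator accumulates running sum:
  elem=1: total = 1, yield 1
  elem=2: total = 3, yield 3
  elem=3: total = 6, yield 6
  elem=4: total = 10, yield 10
Therefore ans = [1, 3, 6, 10].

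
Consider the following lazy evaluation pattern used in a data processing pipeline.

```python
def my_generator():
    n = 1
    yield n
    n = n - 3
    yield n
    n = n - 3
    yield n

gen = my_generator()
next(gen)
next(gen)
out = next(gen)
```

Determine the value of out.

Step 1: Trace through generator execution:
  Yield 1: n starts at 1, yield 1
  Yield 2: n = 1 - 3 = -2, yield -2
  Yield 3: n = -2 - 3 = -5, yield -5
Step 2: First next() gets 1, second next() gets the second value, third next() yields -5.
Therefore out = -5.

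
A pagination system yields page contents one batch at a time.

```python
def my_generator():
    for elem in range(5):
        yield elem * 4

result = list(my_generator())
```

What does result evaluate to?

Step 1: For each elem in range(5), yield elem * 4:
  elem=0: yield 0 * 4 = 0
  elem=1: yield 1 * 4 = 4
  elem=2: yield 2 * 4 = 8
  elem=3: yield 3 * 4 = 12
  elem=4: yield 4 * 4 = 16
Therefore result = [0, 4, 8, 12, 16].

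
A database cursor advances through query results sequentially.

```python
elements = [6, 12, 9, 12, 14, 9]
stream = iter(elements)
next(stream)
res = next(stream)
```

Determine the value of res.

Step 1: Create iterator over [6, 12, 9, 12, 14, 9].
Step 2: next() consumes 6.
Step 3: next() returns 12.
Therefore res = 12.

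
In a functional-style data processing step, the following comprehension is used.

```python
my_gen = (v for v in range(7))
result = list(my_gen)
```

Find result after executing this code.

Step 1: Generator expression iterates range(7): [0, 1, 2, 3, 4, 5, 6].
Step 2: list() collects all values.
Therefore result = [0, 1, 2, 3, 4, 5, 6].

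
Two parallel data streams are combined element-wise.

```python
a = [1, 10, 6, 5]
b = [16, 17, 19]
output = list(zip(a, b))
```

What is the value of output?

Step 1: zip stops at shortest (len(a)=4, len(b)=3):
  Index 0: (1, 16)
  Index 1: (10, 17)
  Index 2: (6, 19)
Step 2: Last element of a (5) has no pair, dropped.
Therefore output = [(1, 16), (10, 17), (6, 19)].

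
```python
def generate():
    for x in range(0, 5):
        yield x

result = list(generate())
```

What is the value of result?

Step 1: The generator yields each value from range(0, 5).
Step 2: list() consumes all yields: [0, 1, 2, 3, 4].
Therefore result = [0, 1, 2, 3, 4].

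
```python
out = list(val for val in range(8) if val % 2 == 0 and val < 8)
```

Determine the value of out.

Step 1: Filter range(8) where val % 2 == 0 and val < 8:
  val=0: both conditions met, included
  val=1: excluded (1 % 2 != 0)
  val=2: both conditions met, included
  val=3: excluded (3 % 2 != 0)
  val=4: both conditions met, included
  val=5: excluded (5 % 2 != 0)
  val=6: both conditions met, included
  val=7: excluded (7 % 2 != 0)
Therefore out = [0, 2, 4, 6].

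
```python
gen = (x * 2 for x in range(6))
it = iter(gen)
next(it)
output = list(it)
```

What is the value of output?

Step 1: Generator produces [0, 2, 4, 6, 8, 10].
Step 2: next(it) consumes first element (0).
Step 3: list(it) collects remaining: [2, 4, 6, 8, 10].
Therefore output = [2, 4, 6, 8, 10].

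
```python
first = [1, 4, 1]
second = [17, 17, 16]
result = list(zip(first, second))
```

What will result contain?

Step 1: zip pairs elements at same index:
  Index 0: (1, 17)
  Index 1: (4, 17)
  Index 2: (1, 16)
Therefore result = [(1, 17), (4, 17), (1, 16)].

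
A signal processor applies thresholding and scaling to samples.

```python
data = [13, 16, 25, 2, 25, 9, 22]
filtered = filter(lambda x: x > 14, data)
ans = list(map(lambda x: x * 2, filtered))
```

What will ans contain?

Step 1: Filter data for elements > 14:
  13: removed
  16: kept
  25: kept
  2: removed
  25: kept
  9: removed
  22: kept
Step 2: Map x * 2 on filtered [16, 25, 25, 22]:
  16 -> 32
  25 -> 50
  25 -> 50
  22 -> 44
Therefore ans = [32, 50, 50, 44].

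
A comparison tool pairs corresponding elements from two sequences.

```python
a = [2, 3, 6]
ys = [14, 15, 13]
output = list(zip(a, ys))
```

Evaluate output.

Step 1: zip pairs elements at same index:
  Index 0: (2, 14)
  Index 1: (3, 15)
  Index 2: (6, 13)
Therefore output = [(2, 14), (3, 15), (6, 13)].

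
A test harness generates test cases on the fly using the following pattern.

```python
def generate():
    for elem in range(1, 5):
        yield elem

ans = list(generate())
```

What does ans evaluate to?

Step 1: The generator yields each value from range(1, 5).
Step 2: list() consumes all yields: [1, 2, 3, 4].
Therefore ans = [1, 2, 3, 4].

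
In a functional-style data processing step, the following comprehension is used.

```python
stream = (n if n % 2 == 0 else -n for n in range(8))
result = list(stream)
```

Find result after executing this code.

Step 1: For each n in range(8), yield n if even, else -n:
  n=0: even, yield 0
  n=1: odd, yield -1
  n=2: even, yield 2
  n=3: odd, yield -3
  n=4: even, yield 4
  n=5: odd, yield -5
  n=6: even, yield 6
  n=7: odd, yield -7
Therefore result = [0, -1, 2, -3, 4, -5, 6, -7].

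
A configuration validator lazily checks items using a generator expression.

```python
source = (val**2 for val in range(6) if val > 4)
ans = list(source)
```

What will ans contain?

Step 1: For range(6), keep val > 4, then square:
  val=0: 0 <= 4, excluded
  val=1: 1 <= 4, excluded
  val=2: 2 <= 4, excluded
  val=3: 3 <= 4, excluded
  val=4: 4 <= 4, excluded
  val=5: 5 > 4, yield 5**2 = 25
Therefore ans = [25].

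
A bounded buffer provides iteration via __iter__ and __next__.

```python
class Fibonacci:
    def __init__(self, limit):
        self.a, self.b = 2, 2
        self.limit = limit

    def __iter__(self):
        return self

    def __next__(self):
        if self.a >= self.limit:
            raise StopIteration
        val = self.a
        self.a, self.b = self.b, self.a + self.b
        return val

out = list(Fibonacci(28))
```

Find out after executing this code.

Step 1: Fibonacci-like sequence (a=2, b=2) until >= 28:
  Yield 2, then a,b = 2,4
  Yield 2, then a,b = 4,6
  Yield 4, then a,b = 6,10
  Yield 6, then a,b = 10,16
  Yield 10, then a,b = 16,26
  Yield 16, then a,b = 26,42
  Yield 26, then a,b = 42,68
Step 2: 42 >= 28, stop.
Therefore out = [2, 2, 4, 6, 10, 16, 26].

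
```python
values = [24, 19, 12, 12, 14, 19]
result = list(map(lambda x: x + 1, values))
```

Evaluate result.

Step 1: Apply lambda x: x + 1 to each element:
  24 -> 25
  19 -> 20
  12 -> 13
  12 -> 13
  14 -> 15
  19 -> 20
Therefore result = [25, 20, 13, 13, 15, 20].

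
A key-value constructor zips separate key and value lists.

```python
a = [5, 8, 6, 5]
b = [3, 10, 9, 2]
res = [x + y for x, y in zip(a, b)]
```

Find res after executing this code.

Step 1: Add corresponding elements:
  5 + 3 = 8
  8 + 10 = 18
  6 + 9 = 15
  5 + 2 = 7
Therefore res = [8, 18, 15, 7].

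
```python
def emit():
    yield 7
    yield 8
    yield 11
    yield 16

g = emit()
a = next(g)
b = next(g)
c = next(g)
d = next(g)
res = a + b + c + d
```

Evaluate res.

Step 1: Create generator and consume all values:
  a = next(g) = 7
  b = next(g) = 8
  c = next(g) = 11
  d = next(g) = 16
Step 2: res = 7 + 8 + 11 + 16 = 42.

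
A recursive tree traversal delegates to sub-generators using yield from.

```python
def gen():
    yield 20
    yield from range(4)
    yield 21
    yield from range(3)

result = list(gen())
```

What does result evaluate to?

Step 1: Trace yields in order:
  yield 20
  yield 0
  yield 1
  yield 2
  yield 3
  yield 21
  yield 0
  yield 1
  yield 2
Therefore result = [20, 0, 1, 2, 3, 21, 0, 1, 2].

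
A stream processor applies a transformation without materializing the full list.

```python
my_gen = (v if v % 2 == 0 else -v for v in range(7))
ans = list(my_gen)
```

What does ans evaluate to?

Step 1: For each v in range(7), yield v if even, else -v:
  v=0: even, yield 0
  v=1: odd, yield -1
  v=2: even, yield 2
  v=3: odd, yield -3
  v=4: even, yield 4
  v=5: odd, yield -5
  v=6: even, yield 6
Therefore ans = [0, -1, 2, -3, 4, -5, 6].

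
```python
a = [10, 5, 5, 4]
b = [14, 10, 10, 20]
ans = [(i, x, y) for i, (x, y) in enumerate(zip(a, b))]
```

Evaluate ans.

Step 1: enumerate(zip(a, b)) gives index with paired elements:
  i=0: (10, 14)
  i=1: (5, 10)
  i=2: (5, 10)
  i=3: (4, 20)
Therefore ans = [(0, 10, 14), (1, 5, 10), (2, 5, 10), (3, 4, 20)].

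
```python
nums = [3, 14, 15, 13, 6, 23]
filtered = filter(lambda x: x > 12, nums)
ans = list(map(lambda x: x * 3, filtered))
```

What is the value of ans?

Step 1: Filter nums for elements > 12:
  3: removed
  14: kept
  15: kept
  13: kept
  6: removed
  23: kept
Step 2: Map x * 3 on filtered [14, 15, 13, 23]:
  14 -> 42
  15 -> 45
  13 -> 39
  23 -> 69
Therefore ans = [42, 45, 39, 69].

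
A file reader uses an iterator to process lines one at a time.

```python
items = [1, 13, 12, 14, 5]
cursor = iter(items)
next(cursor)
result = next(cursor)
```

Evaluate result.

Step 1: Create iterator over [1, 13, 12, 14, 5].
Step 2: next() consumes 1.
Step 3: next() returns 13.
Therefore result = 13.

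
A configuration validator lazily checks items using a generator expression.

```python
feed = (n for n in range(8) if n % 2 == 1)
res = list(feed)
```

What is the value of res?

Step 1: Filter range(8) keeping only odd values:
  n=0: even, excluded
  n=1: odd, included
  n=2: even, excluded
  n=3: odd, included
  n=4: even, excluded
  n=5: odd, included
  n=6: even, excluded
  n=7: odd, included
Therefore res = [1, 3, 5, 7].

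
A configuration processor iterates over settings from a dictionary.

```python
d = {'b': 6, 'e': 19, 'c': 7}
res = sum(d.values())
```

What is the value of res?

Step 1: d.values() = [6, 19, 7].
Step 2: sum = 32.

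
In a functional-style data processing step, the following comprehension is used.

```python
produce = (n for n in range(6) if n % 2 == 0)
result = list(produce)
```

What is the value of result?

Step 1: Filter range(6) keeping only even values:
  n=0: even, included
  n=1: odd, excluded
  n=2: even, included
  n=3: odd, excluded
  n=4: even, included
  n=5: odd, excluded
Therefore result = [0, 2, 4].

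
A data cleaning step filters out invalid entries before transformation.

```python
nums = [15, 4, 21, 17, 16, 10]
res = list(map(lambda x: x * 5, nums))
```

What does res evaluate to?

Step 1: Apply lambda x: x * 5 to each element:
  15 -> 75
  4 -> 20
  21 -> 105
  17 -> 85
  16 -> 80
  10 -> 50
Therefore res = [75, 20, 105, 85, 80, 50].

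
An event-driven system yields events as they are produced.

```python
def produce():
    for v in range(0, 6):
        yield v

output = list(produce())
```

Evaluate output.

Step 1: The generator yields each value from range(0, 6).
Step 2: list() consumes all yields: [0, 1, 2, 3, 4, 5].
Therefore output = [0, 1, 2, 3, 4, 5].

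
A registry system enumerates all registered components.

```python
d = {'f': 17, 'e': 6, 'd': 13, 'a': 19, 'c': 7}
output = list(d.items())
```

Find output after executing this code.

Step 1: d.items() returns (key, value) pairs in insertion order.
Therefore output = [('f', 17), ('e', 6), ('d', 13), ('a', 19), ('c', 7)].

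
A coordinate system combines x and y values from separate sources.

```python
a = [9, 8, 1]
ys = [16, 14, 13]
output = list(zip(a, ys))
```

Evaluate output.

Step 1: zip pairs elements at same index:
  Index 0: (9, 16)
  Index 1: (8, 14)
  Index 2: (1, 13)
Therefore output = [(9, 16), (8, 14), (1, 13)].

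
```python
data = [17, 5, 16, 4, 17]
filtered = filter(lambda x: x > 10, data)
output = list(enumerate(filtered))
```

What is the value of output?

Step 1: Filter [17, 5, 16, 4, 17] for > 10: [17, 16, 17].
Step 2: enumerate re-indexes from 0: [(0, 17), (1, 16), (2, 17)].
Therefore output = [(0, 17), (1, 16), (2, 17)].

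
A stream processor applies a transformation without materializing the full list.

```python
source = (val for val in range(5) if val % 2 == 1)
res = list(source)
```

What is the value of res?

Step 1: Filter range(5) keeping only odd values:
  val=0: even, excluded
  val=1: odd, included
  val=2: even, excluded
  val=3: odd, included
  val=4: even, excluded
Therefore res = [1, 3].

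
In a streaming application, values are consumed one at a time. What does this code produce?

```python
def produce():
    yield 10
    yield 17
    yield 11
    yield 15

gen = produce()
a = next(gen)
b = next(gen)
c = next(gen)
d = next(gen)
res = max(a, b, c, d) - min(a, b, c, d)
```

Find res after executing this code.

Step 1: Create generator and consume all values:
  a = next(gen) = 10
  b = next(gen) = 17
  c = next(gen) = 11
  d = next(gen) = 15
Step 2: max = 17, min = 10, res = 17 - 10 = 7.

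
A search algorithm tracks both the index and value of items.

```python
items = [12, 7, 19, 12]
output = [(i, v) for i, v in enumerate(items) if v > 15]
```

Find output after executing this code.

Step 1: Filter enumerate([12, 7, 19, 12]) keeping v > 15:
  (0, 12): 12 <= 15, excluded
  (1, 7): 7 <= 15, excluded
  (2, 19): 19 > 15, included
  (3, 12): 12 <= 15, excluded
Therefore output = [(2, 19)].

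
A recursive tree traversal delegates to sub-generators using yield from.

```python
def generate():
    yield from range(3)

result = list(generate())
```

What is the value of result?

Step 1: yield from delegates to the iterable, yielding each element.
Step 2: Collected values: [0, 1, 2].
Therefore result = [0, 1, 2].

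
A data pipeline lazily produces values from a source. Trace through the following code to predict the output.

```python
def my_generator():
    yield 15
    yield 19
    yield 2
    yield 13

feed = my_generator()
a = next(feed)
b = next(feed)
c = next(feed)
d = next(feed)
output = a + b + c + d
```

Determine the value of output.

Step 1: Create generator and consume all values:
  a = next(feed) = 15
  b = next(feed) = 19
  c = next(feed) = 2
  d = next(feed) = 13
Step 2: output = 15 + 19 + 2 + 13 = 49.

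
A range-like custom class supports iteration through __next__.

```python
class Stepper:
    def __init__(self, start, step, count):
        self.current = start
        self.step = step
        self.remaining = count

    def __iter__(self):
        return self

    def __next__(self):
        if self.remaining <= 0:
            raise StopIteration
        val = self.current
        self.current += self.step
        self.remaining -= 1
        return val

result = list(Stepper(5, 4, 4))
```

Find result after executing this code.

Step 1: Stepper starts at 5, increments by 4, for 4 steps:
  Yield 5, then current += 4
  Yield 9, then current += 4
  Yield 13, then current += 4
  Yield 17, then current += 4
Therefore result = [5, 9, 13, 17].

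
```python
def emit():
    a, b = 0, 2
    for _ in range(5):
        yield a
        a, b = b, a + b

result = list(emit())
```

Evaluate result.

Step 1: Fibonacci-like sequence starting with a=0, b=2:
  Iteration 1: yield a=0, then a,b = 2,2
  Iteration 2: yield a=2, then a,b = 2,4
  Iteration 3: yield a=2, then a,b = 4,6
  Iteration 4: yield a=4, then a,b = 6,10
  Iteration 5: yield a=6, then a,b = 10,16
Therefore result = [0, 2, 2, 4, 6].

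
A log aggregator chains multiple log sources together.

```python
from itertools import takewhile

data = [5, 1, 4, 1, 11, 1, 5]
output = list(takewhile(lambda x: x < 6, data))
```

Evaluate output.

Step 1: takewhile stops at first element >= 6:
  5 < 6: take
  1 < 6: take
  4 < 6: take
  1 < 6: take
  11 >= 6: stop
Therefore output = [5, 1, 4, 1].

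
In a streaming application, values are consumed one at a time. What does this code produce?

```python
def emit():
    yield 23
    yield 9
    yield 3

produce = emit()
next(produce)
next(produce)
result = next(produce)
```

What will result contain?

Step 1: emit() creates a generator.
Step 2: next(produce) yields 23 (consumed and discarded).
Step 3: next(produce) yields 9 (consumed and discarded).
Step 4: next(produce) yields 3, assigned to result.
Therefore result = 3.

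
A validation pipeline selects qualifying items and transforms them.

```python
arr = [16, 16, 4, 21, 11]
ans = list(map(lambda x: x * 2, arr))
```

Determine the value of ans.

Step 1: Apply lambda x: x * 2 to each element:
  16 -> 32
  16 -> 32
  4 -> 8
  21 -> 42
  11 -> 22
Therefore ans = [32, 32, 8, 42, 22].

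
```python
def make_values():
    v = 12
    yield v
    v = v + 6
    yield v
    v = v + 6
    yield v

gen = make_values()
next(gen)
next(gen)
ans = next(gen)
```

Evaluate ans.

Step 1: Trace through generator execution:
  Yield 1: v starts at 12, yield 12
  Yield 2: v = 12 + 6 = 18, yield 18
  Yield 3: v = 18 + 6 = 24, yield 24
Step 2: First next() gets 12, second next() gets the second value, third next() yields 24.
Therefore ans = 24.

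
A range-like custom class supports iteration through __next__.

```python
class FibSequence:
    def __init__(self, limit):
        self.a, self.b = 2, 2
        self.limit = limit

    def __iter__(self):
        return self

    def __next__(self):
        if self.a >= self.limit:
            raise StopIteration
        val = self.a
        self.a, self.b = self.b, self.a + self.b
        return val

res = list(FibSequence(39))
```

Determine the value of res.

Step 1: Fibonacci-like sequence (a=2, b=2) until >= 39:
  Yield 2, then a,b = 2,4
  Yield 2, then a,b = 4,6
  Yield 4, then a,b = 6,10
  Yield 6, then a,b = 10,16
  Yield 10, then a,b = 16,26
  Yield 16, then a,b = 26,42
  Yield 26, then a,b = 42,68
Step 2: 42 >= 39, stop.
Therefore res = [2, 2, 4, 6, 10, 16, 26].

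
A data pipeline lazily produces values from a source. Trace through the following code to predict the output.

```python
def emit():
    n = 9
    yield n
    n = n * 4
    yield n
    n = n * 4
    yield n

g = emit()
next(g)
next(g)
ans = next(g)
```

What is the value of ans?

Step 1: Trace through generator execution:
  Yield 1: n starts at 9, yield 9
  Yield 2: n = 9 * 4 = 36, yield 36
  Yield 3: n = 36 * 4 = 144, yield 144
Step 2: First next() gets 9, second next() gets the second value, third next() yields 144.
Therefore ans = 144.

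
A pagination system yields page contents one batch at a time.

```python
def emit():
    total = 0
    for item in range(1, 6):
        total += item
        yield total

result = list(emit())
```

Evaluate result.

Step 1: Generator accumulates running sum:
  item=1: total = 1, yield 1
  item=2: total = 3, yield 3
  item=3: total = 6, yield 6
  item=4: total = 10, yield 10
  item=5: total = 15, yield 15
Therefore result = [1, 3, 6, 10, 15].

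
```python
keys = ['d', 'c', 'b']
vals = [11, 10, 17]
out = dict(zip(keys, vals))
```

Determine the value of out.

Step 1: zip pairs keys with values:
  'd' -> 11
  'c' -> 10
  'b' -> 17
Therefore out = {'d': 11, 'c': 10, 'b': 17}.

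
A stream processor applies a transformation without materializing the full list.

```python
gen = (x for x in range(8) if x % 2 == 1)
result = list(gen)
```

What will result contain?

Step 1: Filter range(8) keeping only odd values:
  x=0: even, excluded
  x=1: odd, included
  x=2: even, excluded
  x=3: odd, included
  x=4: even, excluded
  x=5: odd, included
  x=6: even, excluded
  x=7: odd, included
Therefore result = [1, 3, 5, 7].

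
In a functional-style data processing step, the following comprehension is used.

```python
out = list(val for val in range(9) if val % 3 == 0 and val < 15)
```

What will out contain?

Step 1: Filter range(9) where val % 3 == 0 and val < 15:
  val=0: both conditions met, included
  val=1: excluded (1 % 3 != 0)
  val=2: excluded (2 % 3 != 0)
  val=3: both conditions met, included
  val=4: excluded (4 % 3 != 0)
  val=5: excluded (5 % 3 != 0)
  val=6: both conditions met, included
  val=7: excluded (7 % 3 != 0)
  val=8: excluded (8 % 3 != 0)
Therefore out = [0, 3, 6].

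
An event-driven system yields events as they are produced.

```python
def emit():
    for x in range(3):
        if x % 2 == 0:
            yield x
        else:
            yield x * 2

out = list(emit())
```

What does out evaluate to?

Step 1: For each x in range(3), yield x if even, else x*2:
  x=0 (even): yield 0
  x=1 (odd): yield 1*2 = 2
  x=2 (even): yield 2
Therefore out = [0, 2, 2].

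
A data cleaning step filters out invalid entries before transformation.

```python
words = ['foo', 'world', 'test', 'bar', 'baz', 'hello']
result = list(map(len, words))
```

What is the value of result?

Step 1: Map len() to each word:
  'foo' -> 3
  'world' -> 5
  'test' -> 4
  'bar' -> 3
  'baz' -> 3
  'hello' -> 5
Therefore result = [3, 5, 4, 3, 3, 5].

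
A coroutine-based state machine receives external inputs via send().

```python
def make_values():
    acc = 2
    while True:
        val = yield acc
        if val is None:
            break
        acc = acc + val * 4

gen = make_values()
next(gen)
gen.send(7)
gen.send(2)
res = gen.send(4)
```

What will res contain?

Step 1: next() -> yield acc=2.
Step 2: send(7) -> val=7, acc = 2 + 7*4 = 30, yield 30.
Step 3: send(2) -> val=2, acc = 30 + 2*4 = 38, yield 38.
Step 4: send(4) -> val=4, acc = 38 + 4*4 = 54, yield 54.
Therefore res = 54.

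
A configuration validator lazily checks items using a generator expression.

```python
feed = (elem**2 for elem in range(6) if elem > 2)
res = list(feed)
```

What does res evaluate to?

Step 1: For range(6), keep elem > 2, then square:
  elem=0: 0 <= 2, excluded
  elem=1: 1 <= 2, excluded
  elem=2: 2 <= 2, excluded
  elem=3: 3 > 2, yield 3**2 = 9
  elem=4: 4 > 2, yield 4**2 = 16
  elem=5: 5 > 2, yield 5**2 = 25
Therefore res = [9, 16, 25].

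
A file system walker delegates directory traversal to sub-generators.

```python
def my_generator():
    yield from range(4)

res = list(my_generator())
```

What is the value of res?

Step 1: yield from delegates to the iterable, yielding each element.
Step 2: Collected values: [0, 1, 2, 3].
Therefore res = [0, 1, 2, 3].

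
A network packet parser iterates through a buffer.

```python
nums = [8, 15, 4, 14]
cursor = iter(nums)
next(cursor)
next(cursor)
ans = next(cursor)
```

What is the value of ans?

Step 1: Create iterator over [8, 15, 4, 14].
Step 2: next() consumes 8.
Step 3: next() consumes 15.
Step 4: next() returns 4.
Therefore ans = 4.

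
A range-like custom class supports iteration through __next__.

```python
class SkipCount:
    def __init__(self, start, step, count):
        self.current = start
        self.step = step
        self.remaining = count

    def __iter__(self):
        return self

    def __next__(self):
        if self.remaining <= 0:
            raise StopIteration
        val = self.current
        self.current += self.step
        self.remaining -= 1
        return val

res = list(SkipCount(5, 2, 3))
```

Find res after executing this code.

Step 1: SkipCount starts at 5, increments by 2, for 3 steps:
  Yield 5, then current += 2
  Yield 7, then current += 2
  Yield 9, then current += 2
Therefore res = [5, 7, 9].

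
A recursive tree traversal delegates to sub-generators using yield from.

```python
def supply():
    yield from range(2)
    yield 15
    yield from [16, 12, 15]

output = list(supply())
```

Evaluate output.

Step 1: Trace yields in order:
  yield 0
  yield 1
  yield 15
  yield 16
  yield 12
  yield 15
Therefore output = [0, 1, 15, 16, 12, 15].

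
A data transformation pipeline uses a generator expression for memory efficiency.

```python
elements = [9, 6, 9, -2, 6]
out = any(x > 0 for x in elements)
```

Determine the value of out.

Step 1: Check x > 0 for each element in [9, 6, 9, -2, 6]:
  9 > 0: True
  6 > 0: True
  9 > 0: True
  -2 > 0: False
  6 > 0: True
Step 2: any() returns True.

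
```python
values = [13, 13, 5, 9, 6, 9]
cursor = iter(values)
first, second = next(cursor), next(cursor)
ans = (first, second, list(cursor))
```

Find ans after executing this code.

Step 1: Create iterator over [13, 13, 5, 9, 6, 9].
Step 2: first = 13, second = 13.
Step 3: Remaining elements: [5, 9, 6, 9].
Therefore ans = (13, 13, [5, 9, 6, 9]).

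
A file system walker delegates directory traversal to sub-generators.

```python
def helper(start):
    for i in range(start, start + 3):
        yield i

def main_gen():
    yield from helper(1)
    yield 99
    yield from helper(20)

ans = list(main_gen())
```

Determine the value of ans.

Step 1: main_gen() delegates to helper(1):
  yield 1
  yield 2
  yield 3
Step 2: yield 99
Step 3: Delegates to helper(20):
  yield 20
  yield 21
  yield 22
Therefore ans = [1, 2, 3, 99, 20, 21, 22].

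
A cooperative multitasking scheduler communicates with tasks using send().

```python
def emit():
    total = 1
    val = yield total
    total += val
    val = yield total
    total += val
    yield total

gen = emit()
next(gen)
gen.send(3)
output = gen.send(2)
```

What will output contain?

Step 1: next() -> yield total=1.
Step 2: send(3) -> val=3, total = 1+3 = 4, yield 4.
Step 3: send(2) -> val=2, total = 4+2 = 6, yield 6.
Therefore output = 6.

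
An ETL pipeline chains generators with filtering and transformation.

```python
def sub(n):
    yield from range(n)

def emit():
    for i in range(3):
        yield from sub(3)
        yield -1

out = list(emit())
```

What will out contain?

Step 1: For each i in range(3):
  i=0: yield from sub(3) -> [0, 1, 2], then yield -1
  i=1: yield from sub(3) -> [0, 1, 2], then yield -1
  i=2: yield from sub(3) -> [0, 1, 2], then yield -1
Therefore out = [0, 1, 2, -1, 0, 1, 2, -1, 0, 1, 2, -1].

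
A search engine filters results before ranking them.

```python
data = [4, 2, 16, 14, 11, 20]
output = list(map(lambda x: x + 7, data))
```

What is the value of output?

Step 1: Apply lambda x: x + 7 to each element:
  4 -> 11
  2 -> 9
  16 -> 23
  14 -> 21
  11 -> 18
  20 -> 27
Therefore output = [11, 9, 23, 21, 18, 27].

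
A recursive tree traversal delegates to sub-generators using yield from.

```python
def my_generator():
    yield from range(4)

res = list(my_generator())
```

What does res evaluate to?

Step 1: yield from delegates to the iterable, yielding each element.
Step 2: Collected values: [0, 1, 2, 3].
Therefore res = [0, 1, 2, 3].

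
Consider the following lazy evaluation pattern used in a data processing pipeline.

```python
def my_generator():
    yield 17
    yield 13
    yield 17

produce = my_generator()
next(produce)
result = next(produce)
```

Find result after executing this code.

Step 1: my_generator() creates a generator.
Step 2: next(produce) yields 17 (consumed and discarded).
Step 3: next(produce) yields 13, assigned to result.
Therefore result = 13.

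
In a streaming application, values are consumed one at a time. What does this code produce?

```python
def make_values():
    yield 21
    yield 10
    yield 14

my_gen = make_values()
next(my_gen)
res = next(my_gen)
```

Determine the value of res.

Step 1: make_values() creates a generator.
Step 2: next(my_gen) yields 21 (consumed and discarded).
Step 3: next(my_gen) yields 10, assigned to res.
Therefore res = 10.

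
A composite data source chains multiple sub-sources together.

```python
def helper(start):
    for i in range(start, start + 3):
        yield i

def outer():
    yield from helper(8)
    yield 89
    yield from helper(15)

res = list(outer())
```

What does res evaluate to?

Step 1: outer() delegates to helper(8):
  yield 8
  yield 9
  yield 10
Step 2: yield 89
Step 3: Delegates to helper(15):
  yield 15
  yield 16
  yield 17
Therefore res = [8, 9, 10, 89, 15, 16, 17].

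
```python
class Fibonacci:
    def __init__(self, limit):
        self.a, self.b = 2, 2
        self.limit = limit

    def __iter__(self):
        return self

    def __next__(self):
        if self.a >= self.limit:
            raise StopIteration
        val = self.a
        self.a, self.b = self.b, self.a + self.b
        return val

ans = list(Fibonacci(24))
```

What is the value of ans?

Step 1: Fibonacci-like sequence (a=2, b=2) until >= 24:
  Yield 2, then a,b = 2,4
  Yield 2, then a,b = 4,6
  Yield 4, then a,b = 6,10
  Yield 6, then a,b = 10,16
  Yield 10, then a,b = 16,26
  Yield 16, then a,b = 26,42
Step 2: 26 >= 24, stop.
Therefore ans = [2, 2, 4, 6, 10, 16].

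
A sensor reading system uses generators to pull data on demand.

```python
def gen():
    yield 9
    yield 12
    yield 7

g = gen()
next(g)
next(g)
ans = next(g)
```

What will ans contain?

Step 1: gen() creates a generator.
Step 2: next(g) yields 9 (consumed and discarded).
Step 3: next(g) yields 12 (consumed and discarded).
Step 4: next(g) yields 7, assigned to ans.
Therefore ans = 7.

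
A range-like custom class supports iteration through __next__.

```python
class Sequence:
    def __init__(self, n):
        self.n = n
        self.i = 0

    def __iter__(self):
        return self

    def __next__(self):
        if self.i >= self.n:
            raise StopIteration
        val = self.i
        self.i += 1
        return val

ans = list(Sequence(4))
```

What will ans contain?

Step 1: Sequence(4) creates an iterator counting 0 to 3.
Step 2: list() consumes all values: [0, 1, 2, 3].
Therefore ans = [0, 1, 2, 3].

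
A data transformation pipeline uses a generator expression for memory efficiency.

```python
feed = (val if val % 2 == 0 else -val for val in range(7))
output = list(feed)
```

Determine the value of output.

Step 1: For each val in range(7), yield val if even, else -val:
  val=0: even, yield 0
  val=1: odd, yield -1
  val=2: even, yield 2
  val=3: odd, yield -3
  val=4: even, yield 4
  val=5: odd, yield -5
  val=6: even, yield 6
Therefore output = [0, -1, 2, -3, 4, -5, 6].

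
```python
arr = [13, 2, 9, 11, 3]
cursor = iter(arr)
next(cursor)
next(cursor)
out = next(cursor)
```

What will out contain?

Step 1: Create iterator over [13, 2, 9, 11, 3].
Step 2: next() consumes 13.
Step 3: next() consumes 2.
Step 4: next() returns 9.
Therefore out = 9.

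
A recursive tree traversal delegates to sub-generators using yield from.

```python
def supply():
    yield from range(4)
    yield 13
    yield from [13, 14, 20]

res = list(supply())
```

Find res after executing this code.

Step 1: Trace yields in order:
  yield 0
  yield 1
  yield 2
  yield 3
  yield 13
  yield 13
  yield 14
  yield 20
Therefore res = [0, 1, 2, 3, 13, 13, 14, 20].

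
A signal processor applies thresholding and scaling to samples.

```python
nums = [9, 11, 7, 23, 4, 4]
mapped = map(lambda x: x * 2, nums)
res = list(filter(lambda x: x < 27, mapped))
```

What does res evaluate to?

Step 1: Map x * 2:
  9 -> 18
  11 -> 22
  7 -> 14
  23 -> 46
  4 -> 8
  4 -> 8
Step 2: Filter for < 27:
  18: kept
  22: kept
  14: kept
  46: removed
  8: kept
  8: kept
Therefore res = [18, 22, 14, 8, 8].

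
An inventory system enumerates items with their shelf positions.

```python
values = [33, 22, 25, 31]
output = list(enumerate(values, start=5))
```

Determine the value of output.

Step 1: enumerate with start=5:
  (5, 33)
  (6, 22)
  (7, 25)
  (8, 31)
Therefore output = [(5, 33), (6, 22), (7, 25), (8, 31)].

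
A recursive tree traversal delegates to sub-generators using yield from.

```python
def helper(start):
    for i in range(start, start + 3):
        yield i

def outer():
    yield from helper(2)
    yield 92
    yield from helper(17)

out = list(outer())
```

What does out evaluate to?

Step 1: outer() delegates to helper(2):
  yield 2
  yield 3
  yield 4
Step 2: yield 92
Step 3: Delegates to helper(17):
  yield 17
  yield 18
  yield 19
Therefore out = [2, 3, 4, 92, 17, 18, 19].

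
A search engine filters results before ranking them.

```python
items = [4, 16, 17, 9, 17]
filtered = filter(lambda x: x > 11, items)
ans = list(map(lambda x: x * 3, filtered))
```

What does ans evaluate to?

Step 1: Filter items for elements > 11:
  4: removed
  16: kept
  17: kept
  9: removed
  17: kept
Step 2: Map x * 3 on filtered [16, 17, 17]:
  16 -> 48
  17 -> 51
  17 -> 51
Therefore ans = [48, 51, 51].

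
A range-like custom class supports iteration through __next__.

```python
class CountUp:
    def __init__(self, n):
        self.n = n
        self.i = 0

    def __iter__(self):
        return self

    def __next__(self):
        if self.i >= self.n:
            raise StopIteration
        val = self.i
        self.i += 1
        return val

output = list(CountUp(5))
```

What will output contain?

Step 1: CountUp(5) creates an iterator counting 0 to 4.
Step 2: list() consumes all values: [0, 1, 2, 3, 4].
Therefore output = [0, 1, 2, 3, 4].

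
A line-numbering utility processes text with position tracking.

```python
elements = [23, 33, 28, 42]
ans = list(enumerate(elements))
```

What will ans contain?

Step 1: enumerate pairs each element with its index:
  (0, 23)
  (1, 33)
  (2, 28)
  (3, 42)
Therefore ans = [(0, 23), (1, 33), (2, 28), (3, 42)].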